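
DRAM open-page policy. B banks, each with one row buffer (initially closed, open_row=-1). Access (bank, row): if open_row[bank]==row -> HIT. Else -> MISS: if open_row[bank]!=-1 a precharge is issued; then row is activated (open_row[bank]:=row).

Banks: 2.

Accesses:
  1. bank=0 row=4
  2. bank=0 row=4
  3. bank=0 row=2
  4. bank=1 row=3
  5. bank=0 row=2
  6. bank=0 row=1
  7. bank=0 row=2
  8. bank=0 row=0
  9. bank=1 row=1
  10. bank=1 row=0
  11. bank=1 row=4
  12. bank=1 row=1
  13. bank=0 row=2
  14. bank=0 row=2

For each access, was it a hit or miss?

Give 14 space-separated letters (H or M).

Acc 1: bank0 row4 -> MISS (open row4); precharges=0
Acc 2: bank0 row4 -> HIT
Acc 3: bank0 row2 -> MISS (open row2); precharges=1
Acc 4: bank1 row3 -> MISS (open row3); precharges=1
Acc 5: bank0 row2 -> HIT
Acc 6: bank0 row1 -> MISS (open row1); precharges=2
Acc 7: bank0 row2 -> MISS (open row2); precharges=3
Acc 8: bank0 row0 -> MISS (open row0); precharges=4
Acc 9: bank1 row1 -> MISS (open row1); precharges=5
Acc 10: bank1 row0 -> MISS (open row0); precharges=6
Acc 11: bank1 row4 -> MISS (open row4); precharges=7
Acc 12: bank1 row1 -> MISS (open row1); precharges=8
Acc 13: bank0 row2 -> MISS (open row2); precharges=9
Acc 14: bank0 row2 -> HIT

Answer: M H M M H M M M M M M M M H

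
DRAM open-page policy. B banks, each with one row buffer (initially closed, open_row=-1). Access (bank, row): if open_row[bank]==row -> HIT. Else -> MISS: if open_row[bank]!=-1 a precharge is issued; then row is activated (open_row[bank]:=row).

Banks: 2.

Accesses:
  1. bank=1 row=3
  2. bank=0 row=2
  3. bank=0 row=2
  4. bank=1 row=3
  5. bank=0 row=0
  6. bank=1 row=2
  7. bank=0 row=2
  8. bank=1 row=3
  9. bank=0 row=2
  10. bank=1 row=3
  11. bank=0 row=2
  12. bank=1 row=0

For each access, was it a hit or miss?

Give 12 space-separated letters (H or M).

Acc 1: bank1 row3 -> MISS (open row3); precharges=0
Acc 2: bank0 row2 -> MISS (open row2); precharges=0
Acc 3: bank0 row2 -> HIT
Acc 4: bank1 row3 -> HIT
Acc 5: bank0 row0 -> MISS (open row0); precharges=1
Acc 6: bank1 row2 -> MISS (open row2); precharges=2
Acc 7: bank0 row2 -> MISS (open row2); precharges=3
Acc 8: bank1 row3 -> MISS (open row3); precharges=4
Acc 9: bank0 row2 -> HIT
Acc 10: bank1 row3 -> HIT
Acc 11: bank0 row2 -> HIT
Acc 12: bank1 row0 -> MISS (open row0); precharges=5

Answer: M M H H M M M M H H H M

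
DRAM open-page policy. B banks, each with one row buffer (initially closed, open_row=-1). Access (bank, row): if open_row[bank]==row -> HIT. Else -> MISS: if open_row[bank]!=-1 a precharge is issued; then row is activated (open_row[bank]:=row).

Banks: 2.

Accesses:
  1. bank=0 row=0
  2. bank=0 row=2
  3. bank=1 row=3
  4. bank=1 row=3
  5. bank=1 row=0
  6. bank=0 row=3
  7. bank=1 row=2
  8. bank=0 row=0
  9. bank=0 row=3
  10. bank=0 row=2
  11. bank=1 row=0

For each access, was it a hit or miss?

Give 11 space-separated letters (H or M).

Acc 1: bank0 row0 -> MISS (open row0); precharges=0
Acc 2: bank0 row2 -> MISS (open row2); precharges=1
Acc 3: bank1 row3 -> MISS (open row3); precharges=1
Acc 4: bank1 row3 -> HIT
Acc 5: bank1 row0 -> MISS (open row0); precharges=2
Acc 6: bank0 row3 -> MISS (open row3); precharges=3
Acc 7: bank1 row2 -> MISS (open row2); precharges=4
Acc 8: bank0 row0 -> MISS (open row0); precharges=5
Acc 9: bank0 row3 -> MISS (open row3); precharges=6
Acc 10: bank0 row2 -> MISS (open row2); precharges=7
Acc 11: bank1 row0 -> MISS (open row0); precharges=8

Answer: M M M H M M M M M M M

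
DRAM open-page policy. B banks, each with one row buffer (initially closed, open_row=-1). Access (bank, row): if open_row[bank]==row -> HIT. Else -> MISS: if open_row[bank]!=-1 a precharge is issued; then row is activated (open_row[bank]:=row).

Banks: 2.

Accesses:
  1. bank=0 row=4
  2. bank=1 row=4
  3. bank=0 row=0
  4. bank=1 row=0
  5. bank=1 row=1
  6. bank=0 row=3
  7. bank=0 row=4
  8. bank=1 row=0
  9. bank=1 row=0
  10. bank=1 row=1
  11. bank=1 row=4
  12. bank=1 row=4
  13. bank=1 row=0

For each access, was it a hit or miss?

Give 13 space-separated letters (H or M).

Answer: M M M M M M M M H M M H M

Derivation:
Acc 1: bank0 row4 -> MISS (open row4); precharges=0
Acc 2: bank1 row4 -> MISS (open row4); precharges=0
Acc 3: bank0 row0 -> MISS (open row0); precharges=1
Acc 4: bank1 row0 -> MISS (open row0); precharges=2
Acc 5: bank1 row1 -> MISS (open row1); precharges=3
Acc 6: bank0 row3 -> MISS (open row3); precharges=4
Acc 7: bank0 row4 -> MISS (open row4); precharges=5
Acc 8: bank1 row0 -> MISS (open row0); precharges=6
Acc 9: bank1 row0 -> HIT
Acc 10: bank1 row1 -> MISS (open row1); precharges=7
Acc 11: bank1 row4 -> MISS (open row4); precharges=8
Acc 12: bank1 row4 -> HIT
Acc 13: bank1 row0 -> MISS (open row0); precharges=9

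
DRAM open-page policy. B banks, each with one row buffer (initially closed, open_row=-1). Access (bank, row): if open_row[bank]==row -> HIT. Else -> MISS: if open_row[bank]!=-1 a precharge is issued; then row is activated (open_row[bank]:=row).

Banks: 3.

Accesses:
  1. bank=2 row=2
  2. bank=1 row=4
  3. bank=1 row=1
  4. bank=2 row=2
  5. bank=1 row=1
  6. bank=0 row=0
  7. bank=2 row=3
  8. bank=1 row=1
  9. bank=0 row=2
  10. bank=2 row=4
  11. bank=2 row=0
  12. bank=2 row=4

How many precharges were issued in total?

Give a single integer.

Answer: 6

Derivation:
Acc 1: bank2 row2 -> MISS (open row2); precharges=0
Acc 2: bank1 row4 -> MISS (open row4); precharges=0
Acc 3: bank1 row1 -> MISS (open row1); precharges=1
Acc 4: bank2 row2 -> HIT
Acc 5: bank1 row1 -> HIT
Acc 6: bank0 row0 -> MISS (open row0); precharges=1
Acc 7: bank2 row3 -> MISS (open row3); precharges=2
Acc 8: bank1 row1 -> HIT
Acc 9: bank0 row2 -> MISS (open row2); precharges=3
Acc 10: bank2 row4 -> MISS (open row4); precharges=4
Acc 11: bank2 row0 -> MISS (open row0); precharges=5
Acc 12: bank2 row4 -> MISS (open row4); precharges=6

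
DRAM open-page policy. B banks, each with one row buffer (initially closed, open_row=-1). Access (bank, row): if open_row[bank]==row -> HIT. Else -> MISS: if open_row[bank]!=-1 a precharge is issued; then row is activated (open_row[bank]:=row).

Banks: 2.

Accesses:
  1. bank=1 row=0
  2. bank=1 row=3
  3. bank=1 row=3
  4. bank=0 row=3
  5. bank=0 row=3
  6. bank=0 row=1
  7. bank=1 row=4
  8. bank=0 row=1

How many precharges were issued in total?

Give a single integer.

Acc 1: bank1 row0 -> MISS (open row0); precharges=0
Acc 2: bank1 row3 -> MISS (open row3); precharges=1
Acc 3: bank1 row3 -> HIT
Acc 4: bank0 row3 -> MISS (open row3); precharges=1
Acc 5: bank0 row3 -> HIT
Acc 6: bank0 row1 -> MISS (open row1); precharges=2
Acc 7: bank1 row4 -> MISS (open row4); precharges=3
Acc 8: bank0 row1 -> HIT

Answer: 3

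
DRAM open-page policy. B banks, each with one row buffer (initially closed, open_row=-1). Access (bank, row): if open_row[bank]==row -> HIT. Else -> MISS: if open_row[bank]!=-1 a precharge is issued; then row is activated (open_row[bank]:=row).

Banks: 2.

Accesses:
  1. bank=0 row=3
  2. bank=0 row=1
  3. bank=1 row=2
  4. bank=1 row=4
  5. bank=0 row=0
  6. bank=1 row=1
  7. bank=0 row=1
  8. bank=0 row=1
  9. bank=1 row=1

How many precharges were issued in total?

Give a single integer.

Acc 1: bank0 row3 -> MISS (open row3); precharges=0
Acc 2: bank0 row1 -> MISS (open row1); precharges=1
Acc 3: bank1 row2 -> MISS (open row2); precharges=1
Acc 4: bank1 row4 -> MISS (open row4); precharges=2
Acc 5: bank0 row0 -> MISS (open row0); precharges=3
Acc 6: bank1 row1 -> MISS (open row1); precharges=4
Acc 7: bank0 row1 -> MISS (open row1); precharges=5
Acc 8: bank0 row1 -> HIT
Acc 9: bank1 row1 -> HIT

Answer: 5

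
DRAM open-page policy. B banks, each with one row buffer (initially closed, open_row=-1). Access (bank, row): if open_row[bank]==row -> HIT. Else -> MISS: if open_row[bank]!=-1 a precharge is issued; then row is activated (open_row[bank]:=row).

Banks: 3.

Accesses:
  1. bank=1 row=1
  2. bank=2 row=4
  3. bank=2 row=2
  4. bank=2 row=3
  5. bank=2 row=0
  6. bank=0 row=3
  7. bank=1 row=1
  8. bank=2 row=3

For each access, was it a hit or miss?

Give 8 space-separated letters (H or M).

Answer: M M M M M M H M

Derivation:
Acc 1: bank1 row1 -> MISS (open row1); precharges=0
Acc 2: bank2 row4 -> MISS (open row4); precharges=0
Acc 3: bank2 row2 -> MISS (open row2); precharges=1
Acc 4: bank2 row3 -> MISS (open row3); precharges=2
Acc 5: bank2 row0 -> MISS (open row0); precharges=3
Acc 6: bank0 row3 -> MISS (open row3); precharges=3
Acc 7: bank1 row1 -> HIT
Acc 8: bank2 row3 -> MISS (open row3); precharges=4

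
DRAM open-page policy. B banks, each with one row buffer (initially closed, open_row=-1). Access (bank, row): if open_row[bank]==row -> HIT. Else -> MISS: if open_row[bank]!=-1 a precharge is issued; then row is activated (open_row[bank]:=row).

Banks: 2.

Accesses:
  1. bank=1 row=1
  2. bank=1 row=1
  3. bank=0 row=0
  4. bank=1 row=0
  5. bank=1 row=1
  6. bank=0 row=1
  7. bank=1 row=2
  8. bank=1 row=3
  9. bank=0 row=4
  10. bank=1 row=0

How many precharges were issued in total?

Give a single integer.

Acc 1: bank1 row1 -> MISS (open row1); precharges=0
Acc 2: bank1 row1 -> HIT
Acc 3: bank0 row0 -> MISS (open row0); precharges=0
Acc 4: bank1 row0 -> MISS (open row0); precharges=1
Acc 5: bank1 row1 -> MISS (open row1); precharges=2
Acc 6: bank0 row1 -> MISS (open row1); precharges=3
Acc 7: bank1 row2 -> MISS (open row2); precharges=4
Acc 8: bank1 row3 -> MISS (open row3); precharges=5
Acc 9: bank0 row4 -> MISS (open row4); precharges=6
Acc 10: bank1 row0 -> MISS (open row0); precharges=7

Answer: 7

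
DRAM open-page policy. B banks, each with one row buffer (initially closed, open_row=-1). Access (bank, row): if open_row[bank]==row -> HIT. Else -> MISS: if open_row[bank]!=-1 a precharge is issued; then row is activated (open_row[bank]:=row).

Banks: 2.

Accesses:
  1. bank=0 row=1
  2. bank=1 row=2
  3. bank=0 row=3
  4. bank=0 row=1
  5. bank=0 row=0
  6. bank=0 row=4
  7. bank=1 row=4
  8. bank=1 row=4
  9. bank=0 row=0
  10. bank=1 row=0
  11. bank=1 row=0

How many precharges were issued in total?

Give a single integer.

Acc 1: bank0 row1 -> MISS (open row1); precharges=0
Acc 2: bank1 row2 -> MISS (open row2); precharges=0
Acc 3: bank0 row3 -> MISS (open row3); precharges=1
Acc 4: bank0 row1 -> MISS (open row1); precharges=2
Acc 5: bank0 row0 -> MISS (open row0); precharges=3
Acc 6: bank0 row4 -> MISS (open row4); precharges=4
Acc 7: bank1 row4 -> MISS (open row4); precharges=5
Acc 8: bank1 row4 -> HIT
Acc 9: bank0 row0 -> MISS (open row0); precharges=6
Acc 10: bank1 row0 -> MISS (open row0); precharges=7
Acc 11: bank1 row0 -> HIT

Answer: 7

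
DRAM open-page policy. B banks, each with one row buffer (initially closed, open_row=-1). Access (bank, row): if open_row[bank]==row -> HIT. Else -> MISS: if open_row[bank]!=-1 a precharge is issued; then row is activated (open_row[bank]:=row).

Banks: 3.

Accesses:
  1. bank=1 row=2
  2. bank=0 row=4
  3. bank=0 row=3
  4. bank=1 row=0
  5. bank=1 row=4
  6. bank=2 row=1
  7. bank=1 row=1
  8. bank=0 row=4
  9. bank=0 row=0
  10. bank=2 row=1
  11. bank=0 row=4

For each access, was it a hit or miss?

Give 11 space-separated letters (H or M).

Acc 1: bank1 row2 -> MISS (open row2); precharges=0
Acc 2: bank0 row4 -> MISS (open row4); precharges=0
Acc 3: bank0 row3 -> MISS (open row3); precharges=1
Acc 4: bank1 row0 -> MISS (open row0); precharges=2
Acc 5: bank1 row4 -> MISS (open row4); precharges=3
Acc 6: bank2 row1 -> MISS (open row1); precharges=3
Acc 7: bank1 row1 -> MISS (open row1); precharges=4
Acc 8: bank0 row4 -> MISS (open row4); precharges=5
Acc 9: bank0 row0 -> MISS (open row0); precharges=6
Acc 10: bank2 row1 -> HIT
Acc 11: bank0 row4 -> MISS (open row4); precharges=7

Answer: M M M M M M M M M H M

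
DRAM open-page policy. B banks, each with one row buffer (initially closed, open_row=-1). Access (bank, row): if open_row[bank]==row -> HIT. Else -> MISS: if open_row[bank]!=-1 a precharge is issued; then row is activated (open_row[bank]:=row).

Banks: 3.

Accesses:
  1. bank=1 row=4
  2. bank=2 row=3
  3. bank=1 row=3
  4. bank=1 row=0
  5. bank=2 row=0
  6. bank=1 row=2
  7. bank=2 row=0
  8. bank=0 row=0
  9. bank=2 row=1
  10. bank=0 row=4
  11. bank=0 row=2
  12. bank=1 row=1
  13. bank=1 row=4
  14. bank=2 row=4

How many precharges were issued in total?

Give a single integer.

Answer: 10

Derivation:
Acc 1: bank1 row4 -> MISS (open row4); precharges=0
Acc 2: bank2 row3 -> MISS (open row3); precharges=0
Acc 3: bank1 row3 -> MISS (open row3); precharges=1
Acc 4: bank1 row0 -> MISS (open row0); precharges=2
Acc 5: bank2 row0 -> MISS (open row0); precharges=3
Acc 6: bank1 row2 -> MISS (open row2); precharges=4
Acc 7: bank2 row0 -> HIT
Acc 8: bank0 row0 -> MISS (open row0); precharges=4
Acc 9: bank2 row1 -> MISS (open row1); precharges=5
Acc 10: bank0 row4 -> MISS (open row4); precharges=6
Acc 11: bank0 row2 -> MISS (open row2); precharges=7
Acc 12: bank1 row1 -> MISS (open row1); precharges=8
Acc 13: bank1 row4 -> MISS (open row4); precharges=9
Acc 14: bank2 row4 -> MISS (open row4); precharges=10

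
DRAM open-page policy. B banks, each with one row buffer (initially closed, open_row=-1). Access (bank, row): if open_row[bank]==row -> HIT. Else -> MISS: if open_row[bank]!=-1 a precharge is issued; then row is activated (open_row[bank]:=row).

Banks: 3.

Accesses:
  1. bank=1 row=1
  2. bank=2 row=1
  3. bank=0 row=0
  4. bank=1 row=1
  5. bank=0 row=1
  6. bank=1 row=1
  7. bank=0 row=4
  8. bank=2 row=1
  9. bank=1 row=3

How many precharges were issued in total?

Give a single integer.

Acc 1: bank1 row1 -> MISS (open row1); precharges=0
Acc 2: bank2 row1 -> MISS (open row1); precharges=0
Acc 3: bank0 row0 -> MISS (open row0); precharges=0
Acc 4: bank1 row1 -> HIT
Acc 5: bank0 row1 -> MISS (open row1); precharges=1
Acc 6: bank1 row1 -> HIT
Acc 7: bank0 row4 -> MISS (open row4); precharges=2
Acc 8: bank2 row1 -> HIT
Acc 9: bank1 row3 -> MISS (open row3); precharges=3

Answer: 3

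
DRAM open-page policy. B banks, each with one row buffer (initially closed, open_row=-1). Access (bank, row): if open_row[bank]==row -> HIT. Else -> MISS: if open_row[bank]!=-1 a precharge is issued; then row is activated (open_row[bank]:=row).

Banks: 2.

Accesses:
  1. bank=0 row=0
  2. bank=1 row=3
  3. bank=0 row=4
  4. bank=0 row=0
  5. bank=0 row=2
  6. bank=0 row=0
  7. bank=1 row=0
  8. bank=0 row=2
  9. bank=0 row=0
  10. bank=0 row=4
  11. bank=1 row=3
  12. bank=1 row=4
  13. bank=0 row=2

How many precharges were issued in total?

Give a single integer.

Acc 1: bank0 row0 -> MISS (open row0); precharges=0
Acc 2: bank1 row3 -> MISS (open row3); precharges=0
Acc 3: bank0 row4 -> MISS (open row4); precharges=1
Acc 4: bank0 row0 -> MISS (open row0); precharges=2
Acc 5: bank0 row2 -> MISS (open row2); precharges=3
Acc 6: bank0 row0 -> MISS (open row0); precharges=4
Acc 7: bank1 row0 -> MISS (open row0); precharges=5
Acc 8: bank0 row2 -> MISS (open row2); precharges=6
Acc 9: bank0 row0 -> MISS (open row0); precharges=7
Acc 10: bank0 row4 -> MISS (open row4); precharges=8
Acc 11: bank1 row3 -> MISS (open row3); precharges=9
Acc 12: bank1 row4 -> MISS (open row4); precharges=10
Acc 13: bank0 row2 -> MISS (open row2); precharges=11

Answer: 11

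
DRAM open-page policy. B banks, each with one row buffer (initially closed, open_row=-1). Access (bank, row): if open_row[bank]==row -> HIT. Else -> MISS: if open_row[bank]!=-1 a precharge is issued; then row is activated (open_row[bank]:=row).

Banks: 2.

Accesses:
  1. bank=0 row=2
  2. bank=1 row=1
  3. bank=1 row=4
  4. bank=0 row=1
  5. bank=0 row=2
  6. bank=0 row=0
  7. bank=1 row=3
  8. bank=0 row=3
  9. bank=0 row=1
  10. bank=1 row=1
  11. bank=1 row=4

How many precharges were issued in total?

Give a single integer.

Acc 1: bank0 row2 -> MISS (open row2); precharges=0
Acc 2: bank1 row1 -> MISS (open row1); precharges=0
Acc 3: bank1 row4 -> MISS (open row4); precharges=1
Acc 4: bank0 row1 -> MISS (open row1); precharges=2
Acc 5: bank0 row2 -> MISS (open row2); precharges=3
Acc 6: bank0 row0 -> MISS (open row0); precharges=4
Acc 7: bank1 row3 -> MISS (open row3); precharges=5
Acc 8: bank0 row3 -> MISS (open row3); precharges=6
Acc 9: bank0 row1 -> MISS (open row1); precharges=7
Acc 10: bank1 row1 -> MISS (open row1); precharges=8
Acc 11: bank1 row4 -> MISS (open row4); precharges=9

Answer: 9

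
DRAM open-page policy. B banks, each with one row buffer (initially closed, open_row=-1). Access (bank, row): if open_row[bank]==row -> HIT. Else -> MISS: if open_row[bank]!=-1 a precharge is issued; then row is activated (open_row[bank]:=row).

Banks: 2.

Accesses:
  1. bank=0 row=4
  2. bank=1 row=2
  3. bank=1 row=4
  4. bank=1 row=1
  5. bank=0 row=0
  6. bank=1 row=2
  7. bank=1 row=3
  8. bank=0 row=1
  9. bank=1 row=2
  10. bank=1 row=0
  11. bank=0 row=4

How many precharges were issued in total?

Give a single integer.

Answer: 9

Derivation:
Acc 1: bank0 row4 -> MISS (open row4); precharges=0
Acc 2: bank1 row2 -> MISS (open row2); precharges=0
Acc 3: bank1 row4 -> MISS (open row4); precharges=1
Acc 4: bank1 row1 -> MISS (open row1); precharges=2
Acc 5: bank0 row0 -> MISS (open row0); precharges=3
Acc 6: bank1 row2 -> MISS (open row2); precharges=4
Acc 7: bank1 row3 -> MISS (open row3); precharges=5
Acc 8: bank0 row1 -> MISS (open row1); precharges=6
Acc 9: bank1 row2 -> MISS (open row2); precharges=7
Acc 10: bank1 row0 -> MISS (open row0); precharges=8
Acc 11: bank0 row4 -> MISS (open row4); precharges=9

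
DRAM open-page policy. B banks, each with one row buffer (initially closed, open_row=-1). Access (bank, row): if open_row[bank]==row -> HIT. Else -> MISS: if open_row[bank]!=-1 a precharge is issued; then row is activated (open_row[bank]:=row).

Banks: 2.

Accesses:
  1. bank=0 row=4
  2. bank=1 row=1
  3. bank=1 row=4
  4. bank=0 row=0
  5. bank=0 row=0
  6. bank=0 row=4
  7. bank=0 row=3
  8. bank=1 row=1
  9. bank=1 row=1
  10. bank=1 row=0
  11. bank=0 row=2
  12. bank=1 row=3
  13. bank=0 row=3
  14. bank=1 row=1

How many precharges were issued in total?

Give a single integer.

Answer: 10

Derivation:
Acc 1: bank0 row4 -> MISS (open row4); precharges=0
Acc 2: bank1 row1 -> MISS (open row1); precharges=0
Acc 3: bank1 row4 -> MISS (open row4); precharges=1
Acc 4: bank0 row0 -> MISS (open row0); precharges=2
Acc 5: bank0 row0 -> HIT
Acc 6: bank0 row4 -> MISS (open row4); precharges=3
Acc 7: bank0 row3 -> MISS (open row3); precharges=4
Acc 8: bank1 row1 -> MISS (open row1); precharges=5
Acc 9: bank1 row1 -> HIT
Acc 10: bank1 row0 -> MISS (open row0); precharges=6
Acc 11: bank0 row2 -> MISS (open row2); precharges=7
Acc 12: bank1 row3 -> MISS (open row3); precharges=8
Acc 13: bank0 row3 -> MISS (open row3); precharges=9
Acc 14: bank1 row1 -> MISS (open row1); precharges=10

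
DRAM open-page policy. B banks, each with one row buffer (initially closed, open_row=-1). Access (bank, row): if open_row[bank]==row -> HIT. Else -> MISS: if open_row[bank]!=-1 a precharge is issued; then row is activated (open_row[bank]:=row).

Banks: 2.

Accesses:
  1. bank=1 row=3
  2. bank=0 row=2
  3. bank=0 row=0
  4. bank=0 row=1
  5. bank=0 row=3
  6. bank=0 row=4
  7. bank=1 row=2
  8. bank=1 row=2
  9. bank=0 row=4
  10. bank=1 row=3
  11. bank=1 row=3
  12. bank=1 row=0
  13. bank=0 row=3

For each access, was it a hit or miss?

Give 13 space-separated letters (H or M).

Acc 1: bank1 row3 -> MISS (open row3); precharges=0
Acc 2: bank0 row2 -> MISS (open row2); precharges=0
Acc 3: bank0 row0 -> MISS (open row0); precharges=1
Acc 4: bank0 row1 -> MISS (open row1); precharges=2
Acc 5: bank0 row3 -> MISS (open row3); precharges=3
Acc 6: bank0 row4 -> MISS (open row4); precharges=4
Acc 7: bank1 row2 -> MISS (open row2); precharges=5
Acc 8: bank1 row2 -> HIT
Acc 9: bank0 row4 -> HIT
Acc 10: bank1 row3 -> MISS (open row3); precharges=6
Acc 11: bank1 row3 -> HIT
Acc 12: bank1 row0 -> MISS (open row0); precharges=7
Acc 13: bank0 row3 -> MISS (open row3); precharges=8

Answer: M M M M M M M H H M H M M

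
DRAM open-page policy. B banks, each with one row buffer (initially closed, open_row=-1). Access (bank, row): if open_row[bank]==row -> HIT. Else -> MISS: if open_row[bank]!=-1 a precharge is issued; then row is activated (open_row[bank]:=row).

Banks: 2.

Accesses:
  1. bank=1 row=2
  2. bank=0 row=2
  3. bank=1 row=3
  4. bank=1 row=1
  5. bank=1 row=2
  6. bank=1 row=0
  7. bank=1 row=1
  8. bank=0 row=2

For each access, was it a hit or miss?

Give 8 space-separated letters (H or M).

Answer: M M M M M M M H

Derivation:
Acc 1: bank1 row2 -> MISS (open row2); precharges=0
Acc 2: bank0 row2 -> MISS (open row2); precharges=0
Acc 3: bank1 row3 -> MISS (open row3); precharges=1
Acc 4: bank1 row1 -> MISS (open row1); precharges=2
Acc 5: bank1 row2 -> MISS (open row2); precharges=3
Acc 6: bank1 row0 -> MISS (open row0); precharges=4
Acc 7: bank1 row1 -> MISS (open row1); precharges=5
Acc 8: bank0 row2 -> HIT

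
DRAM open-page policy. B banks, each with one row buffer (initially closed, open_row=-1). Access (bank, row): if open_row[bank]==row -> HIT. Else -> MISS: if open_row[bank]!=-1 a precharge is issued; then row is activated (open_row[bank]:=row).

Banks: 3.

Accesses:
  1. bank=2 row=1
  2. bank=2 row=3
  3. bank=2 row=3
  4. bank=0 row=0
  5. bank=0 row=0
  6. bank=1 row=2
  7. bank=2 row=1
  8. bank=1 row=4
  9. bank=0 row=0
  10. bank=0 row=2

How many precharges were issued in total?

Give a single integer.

Answer: 4

Derivation:
Acc 1: bank2 row1 -> MISS (open row1); precharges=0
Acc 2: bank2 row3 -> MISS (open row3); precharges=1
Acc 3: bank2 row3 -> HIT
Acc 4: bank0 row0 -> MISS (open row0); precharges=1
Acc 5: bank0 row0 -> HIT
Acc 6: bank1 row2 -> MISS (open row2); precharges=1
Acc 7: bank2 row1 -> MISS (open row1); precharges=2
Acc 8: bank1 row4 -> MISS (open row4); precharges=3
Acc 9: bank0 row0 -> HIT
Acc 10: bank0 row2 -> MISS (open row2); precharges=4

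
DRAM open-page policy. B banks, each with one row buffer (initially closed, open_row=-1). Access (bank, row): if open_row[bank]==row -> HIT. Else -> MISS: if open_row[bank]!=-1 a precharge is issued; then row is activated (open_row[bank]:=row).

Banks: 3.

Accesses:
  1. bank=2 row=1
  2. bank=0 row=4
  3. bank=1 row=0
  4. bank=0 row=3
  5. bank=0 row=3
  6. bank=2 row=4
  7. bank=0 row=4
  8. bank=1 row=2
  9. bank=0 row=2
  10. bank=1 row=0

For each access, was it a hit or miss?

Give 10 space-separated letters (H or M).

Answer: M M M M H M M M M M

Derivation:
Acc 1: bank2 row1 -> MISS (open row1); precharges=0
Acc 2: bank0 row4 -> MISS (open row4); precharges=0
Acc 3: bank1 row0 -> MISS (open row0); precharges=0
Acc 4: bank0 row3 -> MISS (open row3); precharges=1
Acc 5: bank0 row3 -> HIT
Acc 6: bank2 row4 -> MISS (open row4); precharges=2
Acc 7: bank0 row4 -> MISS (open row4); precharges=3
Acc 8: bank1 row2 -> MISS (open row2); precharges=4
Acc 9: bank0 row2 -> MISS (open row2); precharges=5
Acc 10: bank1 row0 -> MISS (open row0); precharges=6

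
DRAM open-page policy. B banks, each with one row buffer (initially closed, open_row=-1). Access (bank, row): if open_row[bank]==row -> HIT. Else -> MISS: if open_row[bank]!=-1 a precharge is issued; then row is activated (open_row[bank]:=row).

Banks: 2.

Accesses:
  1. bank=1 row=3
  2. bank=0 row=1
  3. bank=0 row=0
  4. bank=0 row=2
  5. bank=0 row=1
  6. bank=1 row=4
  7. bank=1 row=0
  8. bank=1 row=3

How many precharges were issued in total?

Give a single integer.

Acc 1: bank1 row3 -> MISS (open row3); precharges=0
Acc 2: bank0 row1 -> MISS (open row1); precharges=0
Acc 3: bank0 row0 -> MISS (open row0); precharges=1
Acc 4: bank0 row2 -> MISS (open row2); precharges=2
Acc 5: bank0 row1 -> MISS (open row1); precharges=3
Acc 6: bank1 row4 -> MISS (open row4); precharges=4
Acc 7: bank1 row0 -> MISS (open row0); precharges=5
Acc 8: bank1 row3 -> MISS (open row3); precharges=6

Answer: 6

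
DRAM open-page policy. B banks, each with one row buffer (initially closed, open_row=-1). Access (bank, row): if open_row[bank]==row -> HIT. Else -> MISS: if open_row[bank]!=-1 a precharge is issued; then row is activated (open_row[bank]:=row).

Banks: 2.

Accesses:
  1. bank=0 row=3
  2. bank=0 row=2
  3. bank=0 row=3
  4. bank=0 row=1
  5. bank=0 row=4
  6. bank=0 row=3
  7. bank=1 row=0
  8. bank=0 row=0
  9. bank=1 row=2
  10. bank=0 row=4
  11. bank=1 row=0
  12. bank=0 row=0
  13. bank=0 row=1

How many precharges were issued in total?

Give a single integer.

Acc 1: bank0 row3 -> MISS (open row3); precharges=0
Acc 2: bank0 row2 -> MISS (open row2); precharges=1
Acc 3: bank0 row3 -> MISS (open row3); precharges=2
Acc 4: bank0 row1 -> MISS (open row1); precharges=3
Acc 5: bank0 row4 -> MISS (open row4); precharges=4
Acc 6: bank0 row3 -> MISS (open row3); precharges=5
Acc 7: bank1 row0 -> MISS (open row0); precharges=5
Acc 8: bank0 row0 -> MISS (open row0); precharges=6
Acc 9: bank1 row2 -> MISS (open row2); precharges=7
Acc 10: bank0 row4 -> MISS (open row4); precharges=8
Acc 11: bank1 row0 -> MISS (open row0); precharges=9
Acc 12: bank0 row0 -> MISS (open row0); precharges=10
Acc 13: bank0 row1 -> MISS (open row1); precharges=11

Answer: 11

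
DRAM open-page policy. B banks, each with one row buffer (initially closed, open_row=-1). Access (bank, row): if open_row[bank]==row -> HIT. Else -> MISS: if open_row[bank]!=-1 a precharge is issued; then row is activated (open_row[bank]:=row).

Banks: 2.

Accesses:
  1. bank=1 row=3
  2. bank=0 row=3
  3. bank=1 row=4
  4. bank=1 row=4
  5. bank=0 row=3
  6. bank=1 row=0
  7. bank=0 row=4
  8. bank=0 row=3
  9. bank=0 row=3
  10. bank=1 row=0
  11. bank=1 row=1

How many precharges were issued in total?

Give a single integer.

Acc 1: bank1 row3 -> MISS (open row3); precharges=0
Acc 2: bank0 row3 -> MISS (open row3); precharges=0
Acc 3: bank1 row4 -> MISS (open row4); precharges=1
Acc 4: bank1 row4 -> HIT
Acc 5: bank0 row3 -> HIT
Acc 6: bank1 row0 -> MISS (open row0); precharges=2
Acc 7: bank0 row4 -> MISS (open row4); precharges=3
Acc 8: bank0 row3 -> MISS (open row3); precharges=4
Acc 9: bank0 row3 -> HIT
Acc 10: bank1 row0 -> HIT
Acc 11: bank1 row1 -> MISS (open row1); precharges=5

Answer: 5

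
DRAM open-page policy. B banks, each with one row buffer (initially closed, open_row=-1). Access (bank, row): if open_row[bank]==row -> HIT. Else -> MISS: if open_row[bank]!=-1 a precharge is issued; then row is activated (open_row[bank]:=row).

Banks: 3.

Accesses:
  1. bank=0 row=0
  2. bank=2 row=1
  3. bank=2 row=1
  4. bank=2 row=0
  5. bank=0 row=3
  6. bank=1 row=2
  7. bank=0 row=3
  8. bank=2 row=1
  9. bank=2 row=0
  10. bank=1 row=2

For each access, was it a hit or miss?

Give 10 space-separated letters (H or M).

Answer: M M H M M M H M M H

Derivation:
Acc 1: bank0 row0 -> MISS (open row0); precharges=0
Acc 2: bank2 row1 -> MISS (open row1); precharges=0
Acc 3: bank2 row1 -> HIT
Acc 4: bank2 row0 -> MISS (open row0); precharges=1
Acc 5: bank0 row3 -> MISS (open row3); precharges=2
Acc 6: bank1 row2 -> MISS (open row2); precharges=2
Acc 7: bank0 row3 -> HIT
Acc 8: bank2 row1 -> MISS (open row1); precharges=3
Acc 9: bank2 row0 -> MISS (open row0); precharges=4
Acc 10: bank1 row2 -> HIT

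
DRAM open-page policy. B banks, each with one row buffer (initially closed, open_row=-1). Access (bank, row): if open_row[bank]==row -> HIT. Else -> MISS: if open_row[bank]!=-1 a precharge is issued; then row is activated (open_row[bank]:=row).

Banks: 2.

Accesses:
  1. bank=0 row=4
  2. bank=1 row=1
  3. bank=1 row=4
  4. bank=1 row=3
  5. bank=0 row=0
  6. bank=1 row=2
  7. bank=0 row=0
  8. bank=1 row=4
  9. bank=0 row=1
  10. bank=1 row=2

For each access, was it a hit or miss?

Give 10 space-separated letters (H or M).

Answer: M M M M M M H M M M

Derivation:
Acc 1: bank0 row4 -> MISS (open row4); precharges=0
Acc 2: bank1 row1 -> MISS (open row1); precharges=0
Acc 3: bank1 row4 -> MISS (open row4); precharges=1
Acc 4: bank1 row3 -> MISS (open row3); precharges=2
Acc 5: bank0 row0 -> MISS (open row0); precharges=3
Acc 6: bank1 row2 -> MISS (open row2); precharges=4
Acc 7: bank0 row0 -> HIT
Acc 8: bank1 row4 -> MISS (open row4); precharges=5
Acc 9: bank0 row1 -> MISS (open row1); precharges=6
Acc 10: bank1 row2 -> MISS (open row2); precharges=7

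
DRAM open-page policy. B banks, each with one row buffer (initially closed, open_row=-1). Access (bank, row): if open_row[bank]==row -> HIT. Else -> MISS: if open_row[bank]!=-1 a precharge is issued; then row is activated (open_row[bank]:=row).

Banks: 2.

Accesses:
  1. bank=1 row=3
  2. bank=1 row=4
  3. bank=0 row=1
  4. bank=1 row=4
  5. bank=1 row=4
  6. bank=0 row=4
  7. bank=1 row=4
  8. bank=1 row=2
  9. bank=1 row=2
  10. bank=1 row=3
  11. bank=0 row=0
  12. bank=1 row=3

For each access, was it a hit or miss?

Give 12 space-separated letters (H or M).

Acc 1: bank1 row3 -> MISS (open row3); precharges=0
Acc 2: bank1 row4 -> MISS (open row4); precharges=1
Acc 3: bank0 row1 -> MISS (open row1); precharges=1
Acc 4: bank1 row4 -> HIT
Acc 5: bank1 row4 -> HIT
Acc 6: bank0 row4 -> MISS (open row4); precharges=2
Acc 7: bank1 row4 -> HIT
Acc 8: bank1 row2 -> MISS (open row2); precharges=3
Acc 9: bank1 row2 -> HIT
Acc 10: bank1 row3 -> MISS (open row3); precharges=4
Acc 11: bank0 row0 -> MISS (open row0); precharges=5
Acc 12: bank1 row3 -> HIT

Answer: M M M H H M H M H M M H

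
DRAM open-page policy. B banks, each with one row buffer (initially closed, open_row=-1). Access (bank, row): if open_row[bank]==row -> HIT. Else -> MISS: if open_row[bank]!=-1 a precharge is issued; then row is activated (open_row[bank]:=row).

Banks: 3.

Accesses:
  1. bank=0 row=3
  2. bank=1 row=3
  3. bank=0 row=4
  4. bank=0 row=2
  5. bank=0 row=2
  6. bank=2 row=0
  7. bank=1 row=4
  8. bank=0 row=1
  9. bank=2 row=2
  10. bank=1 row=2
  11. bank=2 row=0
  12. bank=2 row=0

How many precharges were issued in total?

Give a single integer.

Acc 1: bank0 row3 -> MISS (open row3); precharges=0
Acc 2: bank1 row3 -> MISS (open row3); precharges=0
Acc 3: bank0 row4 -> MISS (open row4); precharges=1
Acc 4: bank0 row2 -> MISS (open row2); precharges=2
Acc 5: bank0 row2 -> HIT
Acc 6: bank2 row0 -> MISS (open row0); precharges=2
Acc 7: bank1 row4 -> MISS (open row4); precharges=3
Acc 8: bank0 row1 -> MISS (open row1); precharges=4
Acc 9: bank2 row2 -> MISS (open row2); precharges=5
Acc 10: bank1 row2 -> MISS (open row2); precharges=6
Acc 11: bank2 row0 -> MISS (open row0); precharges=7
Acc 12: bank2 row0 -> HIT

Answer: 7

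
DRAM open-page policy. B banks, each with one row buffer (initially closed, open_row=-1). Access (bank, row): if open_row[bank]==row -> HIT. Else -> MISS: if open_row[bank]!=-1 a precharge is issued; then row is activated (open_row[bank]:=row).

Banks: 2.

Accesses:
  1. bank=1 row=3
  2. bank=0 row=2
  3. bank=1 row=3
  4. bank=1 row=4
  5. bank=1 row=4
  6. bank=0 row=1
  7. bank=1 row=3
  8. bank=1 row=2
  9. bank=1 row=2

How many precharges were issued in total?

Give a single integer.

Acc 1: bank1 row3 -> MISS (open row3); precharges=0
Acc 2: bank0 row2 -> MISS (open row2); precharges=0
Acc 3: bank1 row3 -> HIT
Acc 4: bank1 row4 -> MISS (open row4); precharges=1
Acc 5: bank1 row4 -> HIT
Acc 6: bank0 row1 -> MISS (open row1); precharges=2
Acc 7: bank1 row3 -> MISS (open row3); precharges=3
Acc 8: bank1 row2 -> MISS (open row2); precharges=4
Acc 9: bank1 row2 -> HIT

Answer: 4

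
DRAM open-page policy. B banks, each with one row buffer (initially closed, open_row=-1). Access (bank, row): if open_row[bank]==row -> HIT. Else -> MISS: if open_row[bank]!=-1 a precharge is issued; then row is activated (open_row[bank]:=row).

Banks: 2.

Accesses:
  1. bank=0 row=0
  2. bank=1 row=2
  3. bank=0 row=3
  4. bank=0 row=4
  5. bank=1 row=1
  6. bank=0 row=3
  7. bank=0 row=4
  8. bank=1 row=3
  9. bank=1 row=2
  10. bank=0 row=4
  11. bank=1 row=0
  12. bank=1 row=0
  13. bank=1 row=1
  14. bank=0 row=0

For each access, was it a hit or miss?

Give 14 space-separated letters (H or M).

Answer: M M M M M M M M M H M H M M

Derivation:
Acc 1: bank0 row0 -> MISS (open row0); precharges=0
Acc 2: bank1 row2 -> MISS (open row2); precharges=0
Acc 3: bank0 row3 -> MISS (open row3); precharges=1
Acc 4: bank0 row4 -> MISS (open row4); precharges=2
Acc 5: bank1 row1 -> MISS (open row1); precharges=3
Acc 6: bank0 row3 -> MISS (open row3); precharges=4
Acc 7: bank0 row4 -> MISS (open row4); precharges=5
Acc 8: bank1 row3 -> MISS (open row3); precharges=6
Acc 9: bank1 row2 -> MISS (open row2); precharges=7
Acc 10: bank0 row4 -> HIT
Acc 11: bank1 row0 -> MISS (open row0); precharges=8
Acc 12: bank1 row0 -> HIT
Acc 13: bank1 row1 -> MISS (open row1); precharges=9
Acc 14: bank0 row0 -> MISS (open row0); precharges=10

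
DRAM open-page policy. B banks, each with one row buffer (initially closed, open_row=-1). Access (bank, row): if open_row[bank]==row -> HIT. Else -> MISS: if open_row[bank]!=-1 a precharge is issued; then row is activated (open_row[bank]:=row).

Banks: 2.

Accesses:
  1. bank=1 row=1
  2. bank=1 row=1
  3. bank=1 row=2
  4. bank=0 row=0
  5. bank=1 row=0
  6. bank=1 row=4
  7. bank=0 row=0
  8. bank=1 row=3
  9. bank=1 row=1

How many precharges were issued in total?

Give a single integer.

Acc 1: bank1 row1 -> MISS (open row1); precharges=0
Acc 2: bank1 row1 -> HIT
Acc 3: bank1 row2 -> MISS (open row2); precharges=1
Acc 4: bank0 row0 -> MISS (open row0); precharges=1
Acc 5: bank1 row0 -> MISS (open row0); precharges=2
Acc 6: bank1 row4 -> MISS (open row4); precharges=3
Acc 7: bank0 row0 -> HIT
Acc 8: bank1 row3 -> MISS (open row3); precharges=4
Acc 9: bank1 row1 -> MISS (open row1); precharges=5

Answer: 5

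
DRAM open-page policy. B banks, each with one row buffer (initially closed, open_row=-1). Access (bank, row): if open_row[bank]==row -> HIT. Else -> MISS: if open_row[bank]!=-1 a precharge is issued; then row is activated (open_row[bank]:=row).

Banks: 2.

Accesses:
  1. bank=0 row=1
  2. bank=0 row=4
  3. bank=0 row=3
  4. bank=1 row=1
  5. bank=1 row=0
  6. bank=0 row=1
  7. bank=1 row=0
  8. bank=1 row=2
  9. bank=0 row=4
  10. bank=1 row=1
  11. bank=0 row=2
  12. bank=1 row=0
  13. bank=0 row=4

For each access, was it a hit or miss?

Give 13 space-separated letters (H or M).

Answer: M M M M M M H M M M M M M

Derivation:
Acc 1: bank0 row1 -> MISS (open row1); precharges=0
Acc 2: bank0 row4 -> MISS (open row4); precharges=1
Acc 3: bank0 row3 -> MISS (open row3); precharges=2
Acc 4: bank1 row1 -> MISS (open row1); precharges=2
Acc 5: bank1 row0 -> MISS (open row0); precharges=3
Acc 6: bank0 row1 -> MISS (open row1); precharges=4
Acc 7: bank1 row0 -> HIT
Acc 8: bank1 row2 -> MISS (open row2); precharges=5
Acc 9: bank0 row4 -> MISS (open row4); precharges=6
Acc 10: bank1 row1 -> MISS (open row1); precharges=7
Acc 11: bank0 row2 -> MISS (open row2); precharges=8
Acc 12: bank1 row0 -> MISS (open row0); precharges=9
Acc 13: bank0 row4 -> MISS (open row4); precharges=10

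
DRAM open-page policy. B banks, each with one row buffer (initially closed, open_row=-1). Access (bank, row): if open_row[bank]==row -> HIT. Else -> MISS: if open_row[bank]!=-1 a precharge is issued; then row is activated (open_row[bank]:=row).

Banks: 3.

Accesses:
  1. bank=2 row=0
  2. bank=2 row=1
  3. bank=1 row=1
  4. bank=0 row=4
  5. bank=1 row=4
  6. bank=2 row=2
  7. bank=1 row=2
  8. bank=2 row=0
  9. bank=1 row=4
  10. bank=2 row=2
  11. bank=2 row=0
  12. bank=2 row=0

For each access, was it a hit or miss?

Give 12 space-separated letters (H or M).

Answer: M M M M M M M M M M M H

Derivation:
Acc 1: bank2 row0 -> MISS (open row0); precharges=0
Acc 2: bank2 row1 -> MISS (open row1); precharges=1
Acc 3: bank1 row1 -> MISS (open row1); precharges=1
Acc 4: bank0 row4 -> MISS (open row4); precharges=1
Acc 5: bank1 row4 -> MISS (open row4); precharges=2
Acc 6: bank2 row2 -> MISS (open row2); precharges=3
Acc 7: bank1 row2 -> MISS (open row2); precharges=4
Acc 8: bank2 row0 -> MISS (open row0); precharges=5
Acc 9: bank1 row4 -> MISS (open row4); precharges=6
Acc 10: bank2 row2 -> MISS (open row2); precharges=7
Acc 11: bank2 row0 -> MISS (open row0); precharges=8
Acc 12: bank2 row0 -> HIT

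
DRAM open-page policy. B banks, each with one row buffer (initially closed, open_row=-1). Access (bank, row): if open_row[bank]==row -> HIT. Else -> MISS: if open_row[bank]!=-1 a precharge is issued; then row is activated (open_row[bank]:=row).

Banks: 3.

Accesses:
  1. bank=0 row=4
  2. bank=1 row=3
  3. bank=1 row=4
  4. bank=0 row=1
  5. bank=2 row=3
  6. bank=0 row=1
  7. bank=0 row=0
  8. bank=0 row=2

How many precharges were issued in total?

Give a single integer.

Acc 1: bank0 row4 -> MISS (open row4); precharges=0
Acc 2: bank1 row3 -> MISS (open row3); precharges=0
Acc 3: bank1 row4 -> MISS (open row4); precharges=1
Acc 4: bank0 row1 -> MISS (open row1); precharges=2
Acc 5: bank2 row3 -> MISS (open row3); precharges=2
Acc 6: bank0 row1 -> HIT
Acc 7: bank0 row0 -> MISS (open row0); precharges=3
Acc 8: bank0 row2 -> MISS (open row2); precharges=4

Answer: 4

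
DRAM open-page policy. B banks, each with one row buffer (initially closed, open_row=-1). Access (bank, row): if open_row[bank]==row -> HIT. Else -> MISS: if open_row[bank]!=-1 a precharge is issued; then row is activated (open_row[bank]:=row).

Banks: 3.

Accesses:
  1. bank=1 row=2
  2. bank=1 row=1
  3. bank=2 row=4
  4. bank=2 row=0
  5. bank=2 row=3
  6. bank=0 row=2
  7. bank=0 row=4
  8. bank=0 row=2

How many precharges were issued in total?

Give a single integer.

Acc 1: bank1 row2 -> MISS (open row2); precharges=0
Acc 2: bank1 row1 -> MISS (open row1); precharges=1
Acc 3: bank2 row4 -> MISS (open row4); precharges=1
Acc 4: bank2 row0 -> MISS (open row0); precharges=2
Acc 5: bank2 row3 -> MISS (open row3); precharges=3
Acc 6: bank0 row2 -> MISS (open row2); precharges=3
Acc 7: bank0 row4 -> MISS (open row4); precharges=4
Acc 8: bank0 row2 -> MISS (open row2); precharges=5

Answer: 5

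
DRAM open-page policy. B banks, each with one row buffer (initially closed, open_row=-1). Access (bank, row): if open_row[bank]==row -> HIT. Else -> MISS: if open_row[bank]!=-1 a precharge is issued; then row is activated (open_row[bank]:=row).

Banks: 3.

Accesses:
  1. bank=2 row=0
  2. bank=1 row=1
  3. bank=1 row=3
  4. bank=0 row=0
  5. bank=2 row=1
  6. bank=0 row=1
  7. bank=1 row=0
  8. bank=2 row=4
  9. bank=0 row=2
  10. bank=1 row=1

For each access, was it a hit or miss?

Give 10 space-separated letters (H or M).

Answer: M M M M M M M M M M

Derivation:
Acc 1: bank2 row0 -> MISS (open row0); precharges=0
Acc 2: bank1 row1 -> MISS (open row1); precharges=0
Acc 3: bank1 row3 -> MISS (open row3); precharges=1
Acc 4: bank0 row0 -> MISS (open row0); precharges=1
Acc 5: bank2 row1 -> MISS (open row1); precharges=2
Acc 6: bank0 row1 -> MISS (open row1); precharges=3
Acc 7: bank1 row0 -> MISS (open row0); precharges=4
Acc 8: bank2 row4 -> MISS (open row4); precharges=5
Acc 9: bank0 row2 -> MISS (open row2); precharges=6
Acc 10: bank1 row1 -> MISS (open row1); precharges=7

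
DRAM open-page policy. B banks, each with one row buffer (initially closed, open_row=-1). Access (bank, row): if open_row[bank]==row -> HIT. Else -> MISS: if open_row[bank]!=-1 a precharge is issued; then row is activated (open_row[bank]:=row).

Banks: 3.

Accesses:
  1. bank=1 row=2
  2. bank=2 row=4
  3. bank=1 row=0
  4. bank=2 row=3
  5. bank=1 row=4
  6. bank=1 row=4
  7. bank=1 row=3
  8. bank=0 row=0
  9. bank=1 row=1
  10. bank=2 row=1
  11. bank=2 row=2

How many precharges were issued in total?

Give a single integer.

Answer: 7

Derivation:
Acc 1: bank1 row2 -> MISS (open row2); precharges=0
Acc 2: bank2 row4 -> MISS (open row4); precharges=0
Acc 3: bank1 row0 -> MISS (open row0); precharges=1
Acc 4: bank2 row3 -> MISS (open row3); precharges=2
Acc 5: bank1 row4 -> MISS (open row4); precharges=3
Acc 6: bank1 row4 -> HIT
Acc 7: bank1 row3 -> MISS (open row3); precharges=4
Acc 8: bank0 row0 -> MISS (open row0); precharges=4
Acc 9: bank1 row1 -> MISS (open row1); precharges=5
Acc 10: bank2 row1 -> MISS (open row1); precharges=6
Acc 11: bank2 row2 -> MISS (open row2); precharges=7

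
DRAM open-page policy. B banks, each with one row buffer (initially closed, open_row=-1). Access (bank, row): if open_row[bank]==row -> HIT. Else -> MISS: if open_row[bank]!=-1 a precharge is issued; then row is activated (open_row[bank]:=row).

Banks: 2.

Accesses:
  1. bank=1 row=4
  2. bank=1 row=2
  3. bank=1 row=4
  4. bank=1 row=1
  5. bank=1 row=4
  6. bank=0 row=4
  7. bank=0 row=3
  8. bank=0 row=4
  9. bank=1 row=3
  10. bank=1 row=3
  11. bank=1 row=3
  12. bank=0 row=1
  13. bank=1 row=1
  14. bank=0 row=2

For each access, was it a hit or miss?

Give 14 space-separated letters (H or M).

Acc 1: bank1 row4 -> MISS (open row4); precharges=0
Acc 2: bank1 row2 -> MISS (open row2); precharges=1
Acc 3: bank1 row4 -> MISS (open row4); precharges=2
Acc 4: bank1 row1 -> MISS (open row1); precharges=3
Acc 5: bank1 row4 -> MISS (open row4); precharges=4
Acc 6: bank0 row4 -> MISS (open row4); precharges=4
Acc 7: bank0 row3 -> MISS (open row3); precharges=5
Acc 8: bank0 row4 -> MISS (open row4); precharges=6
Acc 9: bank1 row3 -> MISS (open row3); precharges=7
Acc 10: bank1 row3 -> HIT
Acc 11: bank1 row3 -> HIT
Acc 12: bank0 row1 -> MISS (open row1); precharges=8
Acc 13: bank1 row1 -> MISS (open row1); precharges=9
Acc 14: bank0 row2 -> MISS (open row2); precharges=10

Answer: M M M M M M M M M H H M M M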